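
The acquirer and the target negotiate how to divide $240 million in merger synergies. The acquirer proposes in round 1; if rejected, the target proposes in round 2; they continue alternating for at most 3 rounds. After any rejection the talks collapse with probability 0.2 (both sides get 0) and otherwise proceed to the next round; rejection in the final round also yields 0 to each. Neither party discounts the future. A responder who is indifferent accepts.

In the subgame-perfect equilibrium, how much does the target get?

38.4

Round 3 (the acquirer proposes): the target will accept anything ≥ 0, so the acquirer offers 0 and keeps 240.
Round 2 (the target proposes): rejecting gives the acquirer an expected 0.8 × 240 = 192. The target offers 192 and keeps 240 − 192 = 48.
Round 1 (the acquirer proposes): rejecting gives the target an expected 0.8 × 48 = 38.4, so the acquirer offers 38.4, keeping 201.6.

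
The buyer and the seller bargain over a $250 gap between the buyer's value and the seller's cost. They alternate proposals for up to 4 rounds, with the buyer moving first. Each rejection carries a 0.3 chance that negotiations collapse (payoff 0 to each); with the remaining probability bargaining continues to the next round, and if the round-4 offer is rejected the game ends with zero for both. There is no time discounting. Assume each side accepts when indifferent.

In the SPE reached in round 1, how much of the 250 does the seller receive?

By backward induction:
Round 4 (the seller proposes): the buyer will accept anything ≥ 0, so the seller offers 0 and keeps 250.
Round 3 (the buyer proposes): rejecting gives the seller an expected 0.7 × 250 = 175, so the buyer offers 175, keeping 75.
Round 2 (the seller proposes): rejecting gives the buyer an expected 0.7 × 75 = 52.5, so the seller offers 52.5, keeping 197.5.
Round 1 (the buyer proposes): rejecting gives the seller an expected 0.7 × 197.5 = 138.25. The buyer offers 138.25 and keeps 250 − 138.25 = 111.75.

138.25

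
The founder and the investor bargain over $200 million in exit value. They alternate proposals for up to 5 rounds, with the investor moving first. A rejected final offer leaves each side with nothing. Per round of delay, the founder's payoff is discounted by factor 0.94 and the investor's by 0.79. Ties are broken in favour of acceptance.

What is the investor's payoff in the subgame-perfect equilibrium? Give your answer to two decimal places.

131.20

Round 5 (the investor proposes): rejection yields 0 for the founder; the investor offers 0 and keeps 200.
Round 4 (the founder proposes): the investor can get 200 next round, worth 0.79 × 200 = 158 now, so the founder offers 158, keeping 42.
Round 3 (the investor proposes): the founder can get 42 next round, worth 0.94 × 42 = 39.48 now, so the investor offers 39.48, keeping 160.52.
Round 2 (the founder proposes): the investor can get 160.52 next round, worth 0.79 × 160.52 = 126.8108 now, so the founder offers 126.8108, keeping 73.1892.
Round 1 (the investor proposes): the founder can get 73.1892 next round, worth 0.94 × 73.1892 = 68.797848 now. The investor offers 68.797848 and keeps 200 − 68.797848 = 131.202152.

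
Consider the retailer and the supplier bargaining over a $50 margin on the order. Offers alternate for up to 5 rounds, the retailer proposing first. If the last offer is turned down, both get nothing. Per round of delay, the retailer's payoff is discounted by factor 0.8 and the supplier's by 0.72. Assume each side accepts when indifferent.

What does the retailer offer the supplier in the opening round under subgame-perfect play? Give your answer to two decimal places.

11.35

Round 5 (the retailer proposes): rejection yields 0 for the supplier; the retailer offers 0 and keeps 50.
Round 4 (the supplier proposes): the retailer can get 50 next round, worth 0.8 × 50 = 40 now; the supplier offers that and keeps 10.
Round 3 (the retailer proposes): the supplier can get 10 next round, worth 0.72 × 10 = 7.2 now, so the retailer offers 7.2, keeping 42.8.
Round 2 (the supplier proposes): the retailer can get 42.8 next round, worth 0.8 × 42.8 = 34.24 now. The supplier offers 34.24 and keeps 50 − 34.24 = 15.76.
Round 1 (the retailer proposes): the supplier can get 15.76 next round, worth 0.72 × 15.76 = 11.3472 now; the retailer offers that and keeps 38.6528.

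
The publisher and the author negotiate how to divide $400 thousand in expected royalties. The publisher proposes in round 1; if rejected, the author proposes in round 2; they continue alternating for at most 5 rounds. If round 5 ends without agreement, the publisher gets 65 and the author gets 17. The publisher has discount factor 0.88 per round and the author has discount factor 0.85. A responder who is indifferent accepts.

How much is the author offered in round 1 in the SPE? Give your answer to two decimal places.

Round 5 (the publisher proposes): the author gets 17 if talks fail, so the publisher offers 17 and keeps 383.
Round 4 (the author proposes): the publisher can get 383 next round, worth 0.88 × 383 = 337.04 now. The author offers 337.04 and keeps 400 − 337.04 = 62.96.
Round 3 (the publisher proposes): the author can get 62.96 next round, worth 0.85 × 62.96 = 53.516 now, so the publisher offers 53.516, keeping 346.484.
Round 2 (the author proposes): the publisher can get 346.484 next round, worth 0.88 × 346.484 = 304.90592 now, so the author offers 304.90592, keeping 95.09408.
Round 1 (the publisher proposes): the author can get 95.09408 next round, worth 0.85 × 95.09408 = 80.829968 now, so the publisher offers 80.829968, keeping 319.170032.

80.83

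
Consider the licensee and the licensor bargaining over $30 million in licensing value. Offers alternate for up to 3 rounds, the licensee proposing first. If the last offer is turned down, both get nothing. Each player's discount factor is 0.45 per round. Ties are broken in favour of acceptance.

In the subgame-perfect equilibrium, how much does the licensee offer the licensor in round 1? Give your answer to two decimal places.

Round 3 (the licensee proposes): rejection yields 0 for the licensor; the licensee offers 0 and keeps 30.
Round 2 (the licensor proposes): the licensee can get 30 next round, worth 0.45 × 30 = 13.5 now; the licensor offers that and keeps 16.5.
Round 1 (the licensee proposes): the licensor can get 16.5 next round, worth 0.45 × 16.5 = 7.425 now, so the licensee offers 7.425, keeping 22.575.

7.43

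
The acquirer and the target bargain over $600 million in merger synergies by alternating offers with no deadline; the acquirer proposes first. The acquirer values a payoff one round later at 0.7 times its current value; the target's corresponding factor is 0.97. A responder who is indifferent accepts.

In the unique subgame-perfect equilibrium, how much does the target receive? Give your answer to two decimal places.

543.93

Let x be the acquirer's share when the acquirer proposes and y be the target's share when the target proposes.
The target accepts iff offered ≥ 0.97·y, so x = 600 − 0.97y. Symmetrically y = 600 − 0.7x.
Substituting: x = 600 − 0.97(600 − 0.7x), giving x(1 − 0.7·0.97) = 600(1 − 0.97).
So x = 600 × 0.03 / 0.321 ≈ 56.0748, and the target receives 600 − x ≈ 543.9252.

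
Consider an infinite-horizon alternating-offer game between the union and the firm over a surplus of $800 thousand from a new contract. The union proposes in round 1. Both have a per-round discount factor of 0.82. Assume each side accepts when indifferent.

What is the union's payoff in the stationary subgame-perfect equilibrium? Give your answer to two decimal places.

When the union proposes, the firm accepts any offer worth at least 0.82 times what the firm would get by proposing next round; and vice versa.
This gives x = 800 − 0.82y and y = 800 − 0.82x, where x and y are each side's share when it proposes.
Hence (1 − 0.82·0.82)x = 800(1 − 0.82), i.e. 0.3276·x = 144.
x ≈ 439.5604; the firm's share is 800 − x ≈ 360.4396.

439.56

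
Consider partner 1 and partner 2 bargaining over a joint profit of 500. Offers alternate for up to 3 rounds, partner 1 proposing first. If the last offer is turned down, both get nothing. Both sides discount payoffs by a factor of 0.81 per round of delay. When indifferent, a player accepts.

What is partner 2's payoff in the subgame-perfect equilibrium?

Round 3 (partner 1 proposes): rejection yields 0 for partner 2; partner 1 offers 0 and keeps 500.
Round 2 (partner 2 proposes): partner 1 can get 500 next round, worth 0.81 × 500 = 405 now, so partner 2 offers 405, keeping 95.
Round 1 (partner 1 proposes): partner 2 can get 95 next round, worth 0.81 × 95 = 76.95 now; partner 1 offers that and keeps 423.05.

76.95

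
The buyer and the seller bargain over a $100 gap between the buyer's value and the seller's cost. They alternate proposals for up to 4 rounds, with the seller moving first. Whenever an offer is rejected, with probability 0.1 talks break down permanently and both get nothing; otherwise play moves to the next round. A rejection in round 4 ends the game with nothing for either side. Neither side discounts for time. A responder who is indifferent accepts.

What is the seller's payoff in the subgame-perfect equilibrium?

18.1

By backward induction:
Round 4 (the buyer proposes): the seller will accept anything ≥ 0, so the buyer offers 0 and keeps 100.
Round 3 (the seller proposes): rejecting gives the buyer an expected 0.9 × 100 = 90. The seller offers 90 and keeps 100 − 90 = 10.
Round 2 (the buyer proposes): rejecting gives the seller an expected 0.9 × 10 = 9; the buyer offers that and keeps 91.
Round 1 (the seller proposes): rejecting gives the buyer an expected 0.9 × 91 = 81.9. The seller offers 81.9 and keeps 100 − 81.9 = 18.1.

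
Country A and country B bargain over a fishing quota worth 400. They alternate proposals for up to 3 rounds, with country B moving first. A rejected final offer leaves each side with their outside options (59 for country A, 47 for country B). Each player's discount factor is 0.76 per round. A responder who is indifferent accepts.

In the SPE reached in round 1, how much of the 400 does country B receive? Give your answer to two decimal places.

292.96

Round 3 (country B proposes): country A gets 59 if talks fail, so country B offers 59 and keeps 341.
Round 2 (country A proposes): country B can get 341 next round, worth 0.76 × 341 = 259.16 now; country A offers that and keeps 140.84.
Round 1 (country B proposes): country A can get 140.84 next round, worth 0.76 × 140.84 = 107.0384 now. Country B offers 107.0384 and keeps 400 − 107.0384 = 292.9616.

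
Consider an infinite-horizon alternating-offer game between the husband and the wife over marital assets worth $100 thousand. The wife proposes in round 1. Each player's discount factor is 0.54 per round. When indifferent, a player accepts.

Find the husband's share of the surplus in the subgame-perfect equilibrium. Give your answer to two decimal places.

In a stationary SPE each proposer offers the other exactly their discounted continuation value.
If the wife keeps x when proposing and the husband keeps y when proposing, then x = 100 − 0.54y and y = 100 − 0.54x.
Solving: x = 100(1 − 0.54) / (1 − 0.54·0.54) = 46 / 0.7084 ≈ 64.9351.
The husband gets 100 − 64.9351 ≈ 35.0649.

35.06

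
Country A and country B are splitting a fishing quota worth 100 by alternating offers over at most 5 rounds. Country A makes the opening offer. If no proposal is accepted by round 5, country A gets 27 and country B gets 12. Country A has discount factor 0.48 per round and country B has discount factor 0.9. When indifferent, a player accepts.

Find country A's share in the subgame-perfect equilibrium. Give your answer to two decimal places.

30.74

Round 5 (country A proposes): country B gets 12 if talks fail, so country A offers 12 and keeps 88.
Round 4 (country B proposes): country A can get 88 next round, worth 0.48 × 88 = 42.24 now; country B offers that and keeps 57.76.
Round 3 (country A proposes): country B can get 57.76 next round, worth 0.9 × 57.76 = 51.984 now. Country A offers 51.984 and keeps 100 − 51.984 = 48.016.
Round 2 (country B proposes): country A can get 48.016 next round, worth 0.48 × 48.016 = 23.04768 now. Country B offers 23.04768 and keeps 100 − 23.04768 = 76.95232.
Round 1 (country A proposes): country B can get 76.95232 next round, worth 0.9 × 76.95232 = 69.257088 now; country A offers that and keeps 30.742912.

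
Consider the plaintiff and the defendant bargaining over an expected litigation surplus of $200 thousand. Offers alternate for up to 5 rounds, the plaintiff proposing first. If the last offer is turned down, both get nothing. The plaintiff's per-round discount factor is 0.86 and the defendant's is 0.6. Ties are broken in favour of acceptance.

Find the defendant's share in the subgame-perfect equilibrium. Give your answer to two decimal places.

25.47

Round 5 (the plaintiff proposes): rejection yields 0 for the defendant; the plaintiff offers 0 and keeps 200.
Round 4 (the defendant proposes): the plaintiff can get 200 next round, worth 0.86 × 200 = 172 now; the defendant offers that and keeps 28.
Round 3 (the plaintiff proposes): the defendant can get 28 next round, worth 0.6 × 28 = 16.8 now; the plaintiff offers that and keeps 183.2.
Round 2 (the defendant proposes): the plaintiff can get 183.2 next round, worth 0.86 × 183.2 = 157.552 now. The defendant offers 157.552 and keeps 200 − 157.552 = 42.448.
Round 1 (the plaintiff proposes): the defendant can get 42.448 next round, worth 0.6 × 42.448 = 25.4688 now. The plaintiff offers 25.4688 and keeps 200 − 25.4688 = 174.5312.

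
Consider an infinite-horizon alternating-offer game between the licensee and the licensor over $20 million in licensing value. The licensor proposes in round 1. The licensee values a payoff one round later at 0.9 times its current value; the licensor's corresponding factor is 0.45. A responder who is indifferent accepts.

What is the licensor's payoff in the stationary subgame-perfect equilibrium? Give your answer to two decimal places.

3.36

Let x be the licensor's share when the licensor proposes and y be the licensee's share when the licensee proposes.
The licensee accepts iff offered ≥ 0.9·y, so x = 20 − 0.9y. Symmetrically y = 20 − 0.45x.
Substituting: x = 20 − 0.9(20 − 0.45x), giving x(1 − 0.45·0.9) = 20(1 − 0.9).
So x = 20 × 0.1 / 0.595 ≈ 3.3613, and the licensee receives 20 − x ≈ 16.6387.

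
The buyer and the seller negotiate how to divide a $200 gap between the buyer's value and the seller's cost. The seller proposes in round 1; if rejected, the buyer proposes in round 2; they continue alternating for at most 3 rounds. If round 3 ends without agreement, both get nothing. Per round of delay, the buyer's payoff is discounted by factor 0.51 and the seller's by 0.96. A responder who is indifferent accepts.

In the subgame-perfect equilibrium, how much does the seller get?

195.92

Round 3 (the seller proposes): rejection yields 0 for the buyer; the seller offers 0 and keeps 200.
Round 2 (the buyer proposes): the seller can get 200 next round, worth 0.96 × 200 = 192 now; the buyer offers that and keeps 8.
Round 1 (the seller proposes): the buyer can get 8 next round, worth 0.51 × 8 = 4.08 now. The seller offers 4.08 and keeps 200 − 4.08 = 195.92.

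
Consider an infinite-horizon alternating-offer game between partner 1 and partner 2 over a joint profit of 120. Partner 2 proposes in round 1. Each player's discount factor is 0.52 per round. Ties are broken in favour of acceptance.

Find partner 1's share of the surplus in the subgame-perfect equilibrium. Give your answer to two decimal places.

41.05

Let x be partner 2's share when partner 2 proposes and y be partner 1's share when partner 1 proposes.
Partner 1 accepts iff offered ≥ 0.52·y, so x = 120 − 0.52y. Symmetrically y = 120 − 0.52x.
Substituting: x = 120 − 0.52(120 − 0.52x), giving x(1 − 0.52·0.52) = 120(1 − 0.52).
So x = 120 × 0.48 / 0.7296 ≈ 78.9474, and partner 1 receives 120 − x ≈ 41.0526.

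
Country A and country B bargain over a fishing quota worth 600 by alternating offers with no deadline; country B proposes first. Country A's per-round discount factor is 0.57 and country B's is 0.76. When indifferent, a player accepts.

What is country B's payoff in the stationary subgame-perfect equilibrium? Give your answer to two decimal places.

455.19

Let x be country B's share when country B proposes and y be country A's share when country A proposes.
Country A accepts iff offered ≥ 0.57·y, so x = 600 − 0.57y. Symmetrically y = 600 − 0.76x.
Substituting: x = 600 − 0.57(600 − 0.76x), giving x(1 − 0.76·0.57) = 600(1 − 0.57).
So x = 600 × 0.43 / 0.5668 ≈ 455.1870, and country A receives 600 − x ≈ 144.8130.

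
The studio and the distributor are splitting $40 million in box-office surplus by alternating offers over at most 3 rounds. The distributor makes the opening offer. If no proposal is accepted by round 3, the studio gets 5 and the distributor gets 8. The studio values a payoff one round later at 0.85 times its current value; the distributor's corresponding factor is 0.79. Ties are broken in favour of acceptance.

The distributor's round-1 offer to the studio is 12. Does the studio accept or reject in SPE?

Round 3 (the distributor proposes): the studio gets 5 if talks fail, so the distributor offers 5 and keeps 35.
Round 2 (the studio proposes): the distributor can get 35 next round, worth 0.79 × 35 = 27.65 now; the studio offers that and keeps 12.35.
So by rejecting in round 1, the studio gets 12.35 next round, worth 0.85 × 12.35 = 10.4975 now.
Offer 12 ≥ 10.4975, so the studio accepts.

Accept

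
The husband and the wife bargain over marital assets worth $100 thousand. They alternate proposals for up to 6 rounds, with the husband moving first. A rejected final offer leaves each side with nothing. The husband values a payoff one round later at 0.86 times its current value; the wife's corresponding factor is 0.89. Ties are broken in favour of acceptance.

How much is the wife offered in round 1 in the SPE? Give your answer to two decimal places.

Round 6 (the wife proposes): the husband will accept anything ≥ 0, so the wife offers 0 and keeps 100.
Round 5 (the husband proposes): the wife can get 100 next round, worth 0.89 × 100 = 89 now. The husband offers 89 and keeps 100 − 89 = 11.
Round 4 (the wife proposes): the husband can get 11 next round, worth 0.86 × 11 = 9.46 now; the wife offers that and keeps 90.54.
Round 3 (the husband proposes): the wife can get 90.54 next round, worth 0.89 × 90.54 = 80.5806 now; the husband offers that and keeps 19.4194.
Round 2 (the wife proposes): the husband can get 19.4194 next round, worth 0.86 × 19.4194 = 16.700684 now. The wife offers 16.700684 and keeps 100 − 16.700684 = 83.299316.
Round 1 (the husband proposes): the wife can get 83.299316 next round, worth 0.89 × 83.299316 = 74.13639124 now. The husband offers 74.13639124 and keeps 100 − 74.13639124 = 25.86360876.

74.14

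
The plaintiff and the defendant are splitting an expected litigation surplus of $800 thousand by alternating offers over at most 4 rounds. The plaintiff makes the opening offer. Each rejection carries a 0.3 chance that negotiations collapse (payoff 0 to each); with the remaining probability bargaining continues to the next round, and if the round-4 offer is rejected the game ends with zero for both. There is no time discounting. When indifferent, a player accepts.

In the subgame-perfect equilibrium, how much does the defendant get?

By backward induction:
Round 4 (the defendant proposes): the plaintiff will accept anything ≥ 0, so the defendant offers 0 and keeps 800.
Round 3 (the plaintiff proposes): rejecting gives the defendant an expected 0.7 × 800 = 560. The plaintiff offers 560 and keeps 800 − 560 = 240.
Round 2 (the defendant proposes): rejecting gives the plaintiff an expected 0.7 × 240 = 168. The defendant offers 168 and keeps 800 − 168 = 632.
Round 1 (the plaintiff proposes): rejecting gives the defendant an expected 0.7 × 632 = 442.4. The plaintiff offers 442.4 and keeps 800 − 442.4 = 357.6.

442.4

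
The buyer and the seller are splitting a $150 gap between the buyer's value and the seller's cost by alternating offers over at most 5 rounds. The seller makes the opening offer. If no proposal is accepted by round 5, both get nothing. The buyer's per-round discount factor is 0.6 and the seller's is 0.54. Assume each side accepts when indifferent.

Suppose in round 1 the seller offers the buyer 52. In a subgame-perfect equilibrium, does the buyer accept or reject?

Reject

Round 5 (the seller proposes): the buyer will accept anything ≥ 0, so the seller offers 0 and keeps 150.
Round 4 (the buyer proposes): the seller can get 150 next round, worth 0.54 × 150 = 81 now. The buyer offers 81 and keeps 150 − 81 = 69.
Round 3 (the seller proposes): the buyer can get 69 next round, worth 0.6 × 69 = 41.4 now; the seller offers that and keeps 108.6.
Round 2 (the buyer proposes): the seller can get 108.6 next round, worth 0.54 × 108.6 = 58.644 now; the buyer offers that and keeps 91.356.
So by rejecting in round 1, the buyer gets 91.356 next round, worth 0.6 × 91.356 = 54.8136 now.
Offer 52 < 54.8136, so the buyer rejects.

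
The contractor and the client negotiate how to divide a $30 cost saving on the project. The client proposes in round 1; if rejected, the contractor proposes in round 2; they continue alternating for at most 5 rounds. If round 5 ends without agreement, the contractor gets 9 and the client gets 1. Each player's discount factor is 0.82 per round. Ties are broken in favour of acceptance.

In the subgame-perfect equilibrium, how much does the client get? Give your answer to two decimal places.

Work backward from the last round.
Round 5 (the client proposes): the contractor gets 9 if talks fail, so the client offers 9 and keeps 21.
Round 4 (the contractor proposes): the client can get 21 next round, worth 0.82 × 21 = 17.22 now; the contractor offers that and keeps 12.78.
Round 3 (the client proposes): the contractor can get 12.78 next round, worth 0.82 × 12.78 = 10.4796 now. The client offers 10.4796 and keeps 30 − 10.4796 = 19.5204.
Round 2 (the contractor proposes): the client can get 19.5204 next round, worth 0.82 × 19.5204 = 16.006728 now; the contractor offers that and keeps 13.993272.
Round 1 (the client proposes): the contractor can get 13.993272 next round, worth 0.82 × 13.993272 = 11.47448304 now, so the client offers 11.47448304, keeping 18.52551696.

18.53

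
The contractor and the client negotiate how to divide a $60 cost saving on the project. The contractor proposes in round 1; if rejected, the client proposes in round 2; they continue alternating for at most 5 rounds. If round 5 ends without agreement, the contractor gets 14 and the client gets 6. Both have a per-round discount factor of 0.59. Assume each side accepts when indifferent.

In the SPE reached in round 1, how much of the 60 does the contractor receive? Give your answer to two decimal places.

Work backward from the last round.
Round 5 (the contractor proposes): the client gets 6 if talks fail, so the contractor offers 6 and keeps 54.
Round 4 (the client proposes): the contractor can get 54 next round, worth 0.59 × 54 = 31.86 now, so the client offers 31.86, keeping 28.14.
Round 3 (the contractor proposes): the client can get 28.14 next round, worth 0.59 × 28.14 = 16.6026 now. The contractor offers 16.6026 and keeps 60 − 16.6026 = 43.3974.
Round 2 (the client proposes): the contractor can get 43.3974 next round, worth 0.59 × 43.3974 = 25.604466 now, so the client offers 25.604466, keeping 34.395534.
Round 1 (the contractor proposes): the client can get 34.395534 next round, worth 0.59 × 34.395534 = 20.29336506 now; the contractor offers that and keeps 39.70663494.

39.71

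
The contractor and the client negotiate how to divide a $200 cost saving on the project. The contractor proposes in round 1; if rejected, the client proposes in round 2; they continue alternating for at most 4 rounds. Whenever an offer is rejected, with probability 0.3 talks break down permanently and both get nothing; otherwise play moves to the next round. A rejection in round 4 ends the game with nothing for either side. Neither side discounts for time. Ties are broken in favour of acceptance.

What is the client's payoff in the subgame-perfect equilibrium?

110.6

Round 4 (the client proposes): the contractor will accept anything ≥ 0, so the client offers 0 and keeps 200.
Round 3 (the contractor proposes): rejecting gives the client an expected 0.7 × 200 = 140; the contractor offers that and keeps 60.
Round 2 (the client proposes): rejecting gives the contractor an expected 0.7 × 60 = 42; the client offers that and keeps 158.
Round 1 (the contractor proposes): rejecting gives the client an expected 0.7 × 158 = 110.6. The contractor offers 110.6 and keeps 200 − 110.6 = 89.4.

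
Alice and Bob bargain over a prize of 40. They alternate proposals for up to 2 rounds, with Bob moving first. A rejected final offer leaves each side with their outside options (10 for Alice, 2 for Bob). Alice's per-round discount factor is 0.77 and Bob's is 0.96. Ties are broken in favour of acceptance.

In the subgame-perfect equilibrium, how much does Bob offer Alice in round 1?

Round 2 (Alice proposes): Bob gets 2 if talks fail, so Alice offers 2 and keeps 38.
Round 1 (Bob proposes): Alice can get 38 next round, worth 0.77 × 38 = 29.26 now. Bob offers 29.26 and keeps 40 − 29.26 = 10.74.

29.26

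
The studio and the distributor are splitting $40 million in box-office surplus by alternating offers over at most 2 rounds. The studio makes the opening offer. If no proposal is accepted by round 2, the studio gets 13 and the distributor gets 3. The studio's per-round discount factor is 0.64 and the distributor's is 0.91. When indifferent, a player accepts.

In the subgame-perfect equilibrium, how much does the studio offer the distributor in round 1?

Round 2 (the distributor proposes): the studio gets 13 if talks fail, so the distributor offers 13 and keeps 27.
Round 1 (the studio proposes): the distributor can get 27 next round, worth 0.91 × 27 = 24.57 now; the studio offers that and keeps 15.43.

24.57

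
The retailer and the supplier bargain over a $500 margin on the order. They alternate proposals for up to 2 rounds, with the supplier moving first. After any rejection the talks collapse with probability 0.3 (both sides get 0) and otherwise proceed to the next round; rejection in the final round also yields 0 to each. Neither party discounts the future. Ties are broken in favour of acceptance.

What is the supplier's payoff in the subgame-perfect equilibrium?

150

Round 2 (the retailer proposes): rejection yields 0 for the supplier; the retailer offers 0 and keeps 500.
Round 1 (the supplier proposes): rejecting gives the retailer an expected 0.7 × 500 = 350; the supplier offers that and keeps 150.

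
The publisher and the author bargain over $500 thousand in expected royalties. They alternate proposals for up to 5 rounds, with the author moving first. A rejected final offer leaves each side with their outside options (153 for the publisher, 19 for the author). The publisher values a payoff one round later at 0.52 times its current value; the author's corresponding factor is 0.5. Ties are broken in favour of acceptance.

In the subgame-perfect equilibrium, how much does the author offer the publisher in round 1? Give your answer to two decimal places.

By backward induction:
Round 5 (the author proposes): the publisher gets 153 if talks fail, so the author offers 153 and keeps 347.
Round 4 (the publisher proposes): the author can get 347 next round, worth 0.5 × 347 = 173.5 now, so the publisher offers 173.5, keeping 326.5.
Round 3 (the author proposes): the publisher can get 326.5 next round, worth 0.52 × 326.5 = 169.78 now; the author offers that and keeps 330.22.
Round 2 (the publisher proposes): the author can get 330.22 next round, worth 0.5 × 330.22 = 165.11 now, so the publisher offers 165.11, keeping 334.89.
Round 1 (the author proposes): the publisher can get 334.89 next round, worth 0.52 × 334.89 = 174.1428 now. The author offers 174.1428 and keeps 500 − 174.1428 = 325.8572.

174.14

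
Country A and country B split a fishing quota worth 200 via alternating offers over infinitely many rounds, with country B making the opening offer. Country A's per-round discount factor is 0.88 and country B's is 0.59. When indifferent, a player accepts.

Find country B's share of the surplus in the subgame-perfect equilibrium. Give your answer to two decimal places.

49.92

In a stationary SPE each proposer offers the other exactly their discounted continuation value.
If country B keeps x when proposing and country A keeps y when proposing, then x = 200 − 0.88y and y = 200 − 0.59x.
Solving: x = 200(1 − 0.88) / (1 − 0.59·0.88) = 24 / 0.4808 ≈ 49.9168.
Country A gets 200 − 49.9168 ≈ 150.0832.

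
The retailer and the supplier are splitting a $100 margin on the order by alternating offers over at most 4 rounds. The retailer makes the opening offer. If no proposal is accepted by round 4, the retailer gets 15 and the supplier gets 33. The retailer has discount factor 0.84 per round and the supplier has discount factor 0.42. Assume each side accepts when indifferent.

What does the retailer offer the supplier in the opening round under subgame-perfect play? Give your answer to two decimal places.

19.31

Round 4 (the supplier proposes): the retailer gets 15 if talks fail, so the supplier offers 15 and keeps 85.
Round 3 (the retailer proposes): the supplier can get 85 next round, worth 0.42 × 85 = 35.7 now. The retailer offers 35.7 and keeps 100 − 35.7 = 64.3.
Round 2 (the supplier proposes): the retailer can get 64.3 next round, worth 0.84 × 64.3 = 54.012 now; the supplier offers that and keeps 45.988.
Round 1 (the retailer proposes): the supplier can get 45.988 next round, worth 0.42 × 45.988 = 19.31496 now; the retailer offers that and keeps 80.68504.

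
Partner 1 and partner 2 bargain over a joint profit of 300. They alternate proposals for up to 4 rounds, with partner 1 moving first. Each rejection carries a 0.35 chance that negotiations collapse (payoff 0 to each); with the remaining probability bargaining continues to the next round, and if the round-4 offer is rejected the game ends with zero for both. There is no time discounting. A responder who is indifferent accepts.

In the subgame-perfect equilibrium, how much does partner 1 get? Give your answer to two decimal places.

149.36

Round 4 (partner 2 proposes): partner 1 will accept anything ≥ 0, so partner 2 offers 0 and keeps 300.
Round 3 (partner 1 proposes): rejecting gives partner 2 an expected 0.65 × 300 = 195; partner 1 offers that and keeps 105.
Round 2 (partner 2 proposes): rejecting gives partner 1 an expected 0.65 × 105 = 68.25, so partner 2 offers 68.25, keeping 231.75.
Round 1 (partner 1 proposes): rejecting gives partner 2 an expected 0.65 × 231.75 = 150.6375. Partner 1 offers 150.6375 and keeps 300 − 150.6375 = 149.3625.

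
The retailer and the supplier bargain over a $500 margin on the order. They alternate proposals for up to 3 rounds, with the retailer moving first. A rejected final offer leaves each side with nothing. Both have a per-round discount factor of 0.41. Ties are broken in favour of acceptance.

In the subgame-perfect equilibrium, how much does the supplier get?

120.95

Round 3 (the retailer proposes): rejection yields 0 for the supplier; the retailer offers 0 and keeps 500.
Round 2 (the supplier proposes): the retailer can get 500 next round, worth 0.41 × 500 = 205 now. The supplier offers 205 and keeps 500 − 205 = 295.
Round 1 (the retailer proposes): the supplier can get 295 next round, worth 0.41 × 295 = 120.95 now; the retailer offers that and keeps 379.05.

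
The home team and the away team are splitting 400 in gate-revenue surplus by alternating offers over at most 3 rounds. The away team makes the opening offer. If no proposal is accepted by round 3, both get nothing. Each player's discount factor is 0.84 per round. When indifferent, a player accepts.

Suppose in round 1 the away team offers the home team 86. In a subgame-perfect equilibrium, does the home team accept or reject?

Round 3 (the away team proposes): rejection yields 0 for the home team; the away team offers 0 and keeps 400.
Round 2 (the home team proposes): the away team can get 400 next round, worth 0.84 × 400 = 336 now, so the home team offers 336, keeping 64.
So by rejecting in round 1, the home team gets 64 next round, worth 0.84 × 64 = 53.76 now.
Offer 86 ≥ 53.76, so the home team accepts.

Accept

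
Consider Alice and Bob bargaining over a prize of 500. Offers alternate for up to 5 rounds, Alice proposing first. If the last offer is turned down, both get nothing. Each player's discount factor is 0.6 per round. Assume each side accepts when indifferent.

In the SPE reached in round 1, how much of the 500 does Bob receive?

163.2

Round 5 (Alice proposes): Bob will accept anything ≥ 0, so Alice offers 0 and keeps 500.
Round 4 (Bob proposes): Alice can get 500 next round, worth 0.6 × 500 = 300 now, so Bob offers 300, keeping 200.
Round 3 (Alice proposes): Bob can get 200 next round, worth 0.6 × 200 = 120 now; Alice offers that and keeps 380.
Round 2 (Bob proposes): Alice can get 380 next round, worth 0.6 × 380 = 228 now. Bob offers 228 and keeps 500 − 228 = 272.
Round 1 (Alice proposes): Bob can get 272 next round, worth 0.6 × 272 = 163.2 now, so Alice offers 163.2, keeping 336.8.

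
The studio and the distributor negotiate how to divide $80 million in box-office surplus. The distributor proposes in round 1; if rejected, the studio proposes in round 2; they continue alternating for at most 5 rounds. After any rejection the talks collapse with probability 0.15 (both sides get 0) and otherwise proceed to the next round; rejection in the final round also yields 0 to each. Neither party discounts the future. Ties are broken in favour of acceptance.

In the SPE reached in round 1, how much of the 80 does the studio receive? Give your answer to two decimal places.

Round 5 (the distributor proposes): the studio will accept anything ≥ 0, so the distributor offers 0 and keeps 80.
Round 4 (the studio proposes): rejecting gives the distributor an expected 0.85 × 80 = 68. The studio offers 68 and keeps 80 − 68 = 12.
Round 3 (the distributor proposes): rejecting gives the studio an expected 0.85 × 12 = 10.2. The distributor offers 10.2 and keeps 80 − 10.2 = 69.8.
Round 2 (the studio proposes): rejecting gives the distributor an expected 0.85 × 69.8 = 59.33. The studio offers 59.33 and keeps 80 − 59.33 = 20.67.
Round 1 (the distributor proposes): rejecting gives the studio an expected 0.85 × 20.67 = 17.5695, so the distributor offers 17.5695, keeping 62.4305.

17.57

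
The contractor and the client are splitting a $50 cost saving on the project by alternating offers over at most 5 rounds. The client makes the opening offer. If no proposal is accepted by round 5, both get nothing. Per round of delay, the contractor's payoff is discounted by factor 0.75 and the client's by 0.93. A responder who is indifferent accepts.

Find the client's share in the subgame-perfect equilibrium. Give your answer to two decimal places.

45.54

Round 5 (the client proposes): rejection yields 0 for the contractor; the client offers 0 and keeps 50.
Round 4 (the contractor proposes): the client can get 50 next round, worth 0.93 × 50 = 46.5 now; the contractor offers that and keeps 3.5.
Round 3 (the client proposes): the contractor can get 3.5 next round, worth 0.75 × 3.5 = 2.625 now; the client offers that and keeps 47.375.
Round 2 (the contractor proposes): the client can get 47.375 next round, worth 0.93 × 47.375 = 44.05875 now. The contractor offers 44.05875 and keeps 50 − 44.05875 = 5.94125.
Round 1 (the client proposes): the contractor can get 5.94125 next round, worth 0.75 × 5.94125 = 4.4559375 now. The client offers 4.4559375 and keeps 50 − 4.4559375 = 45.5440625.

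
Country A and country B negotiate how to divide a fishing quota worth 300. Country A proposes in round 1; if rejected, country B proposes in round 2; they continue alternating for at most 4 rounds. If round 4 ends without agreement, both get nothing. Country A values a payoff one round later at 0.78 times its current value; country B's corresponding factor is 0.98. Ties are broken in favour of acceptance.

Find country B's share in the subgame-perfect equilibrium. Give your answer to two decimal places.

289.41

Round 4 (country B proposes): rejection yields 0 for country A; country B offers 0 and keeps 300.
Round 3 (country A proposes): country B can get 300 next round, worth 0.98 × 300 = 294 now. Country A offers 294 and keeps 300 − 294 = 6.
Round 2 (country B proposes): country A can get 6 next round, worth 0.78 × 6 = 4.68 now, so country B offers 4.68, keeping 295.32.
Round 1 (country A proposes): country B can get 295.32 next round, worth 0.98 × 295.32 = 289.4136 now; country A offers that and keeps 10.5864.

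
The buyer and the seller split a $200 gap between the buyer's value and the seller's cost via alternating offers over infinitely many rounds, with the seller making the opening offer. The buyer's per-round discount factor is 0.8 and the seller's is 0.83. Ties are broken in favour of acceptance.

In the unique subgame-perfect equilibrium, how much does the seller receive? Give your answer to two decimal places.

When the seller proposes, the buyer accepts any offer worth at least 0.8 times what the buyer would get by proposing next round; and vice versa.
This gives x = 200 − 0.8y and y = 200 − 0.83x, where x and y are each side's share when it proposes.
Hence (1 − 0.8·0.83)x = 200(1 − 0.8), i.e. 0.336·x = 40.
x ≈ 119.0476; the buyer's share is 200 − x ≈ 80.9524.

119.05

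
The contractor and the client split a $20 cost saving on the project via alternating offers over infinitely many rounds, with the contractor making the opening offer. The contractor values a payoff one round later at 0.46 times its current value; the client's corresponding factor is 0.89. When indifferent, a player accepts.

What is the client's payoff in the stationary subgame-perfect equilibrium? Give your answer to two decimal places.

Let x be the contractor's share when the contractor proposes and y be the client's share when the client proposes.
The client accepts iff offered ≥ 0.89·y, so x = 20 − 0.89y. Symmetrically y = 20 − 0.46x.
Substituting: x = 20 − 0.89(20 − 0.46x), giving x(1 − 0.46·0.89) = 20(1 − 0.89).
So x = 20 × 0.11 / 0.5906 ≈ 3.7250, and the client receives 20 − x ≈ 16.2750.

16.27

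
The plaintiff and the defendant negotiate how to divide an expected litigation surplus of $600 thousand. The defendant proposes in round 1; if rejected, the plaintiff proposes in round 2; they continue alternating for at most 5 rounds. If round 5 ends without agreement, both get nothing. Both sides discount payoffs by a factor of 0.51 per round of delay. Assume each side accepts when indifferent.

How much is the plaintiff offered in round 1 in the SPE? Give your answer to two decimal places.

Round 5 (the defendant proposes): rejection yields 0 for the plaintiff; the defendant offers 0 and keeps 600.
Round 4 (the plaintiff proposes): the defendant can get 600 next round, worth 0.51 × 600 = 306 now, so the plaintiff offers 306, keeping 294.
Round 3 (the defendant proposes): the plaintiff can get 294 next round, worth 0.51 × 294 = 149.94 now. The defendant offers 149.94 and keeps 600 − 149.94 = 450.06.
Round 2 (the plaintiff proposes): the defendant can get 450.06 next round, worth 0.51 × 450.06 = 229.5306 now; the plaintiff offers that and keeps 370.4694.
Round 1 (the defendant proposes): the plaintiff can get 370.4694 next round, worth 0.51 × 370.4694 = 188.939394 now; the defendant offers that and keeps 411.060606.

188.94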